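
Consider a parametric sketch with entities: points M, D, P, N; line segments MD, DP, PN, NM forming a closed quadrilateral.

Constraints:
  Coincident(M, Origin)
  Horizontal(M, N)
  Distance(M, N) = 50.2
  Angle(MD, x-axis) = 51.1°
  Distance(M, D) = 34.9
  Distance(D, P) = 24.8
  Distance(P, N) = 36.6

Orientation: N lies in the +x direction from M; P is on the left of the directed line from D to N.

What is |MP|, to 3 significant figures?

57.8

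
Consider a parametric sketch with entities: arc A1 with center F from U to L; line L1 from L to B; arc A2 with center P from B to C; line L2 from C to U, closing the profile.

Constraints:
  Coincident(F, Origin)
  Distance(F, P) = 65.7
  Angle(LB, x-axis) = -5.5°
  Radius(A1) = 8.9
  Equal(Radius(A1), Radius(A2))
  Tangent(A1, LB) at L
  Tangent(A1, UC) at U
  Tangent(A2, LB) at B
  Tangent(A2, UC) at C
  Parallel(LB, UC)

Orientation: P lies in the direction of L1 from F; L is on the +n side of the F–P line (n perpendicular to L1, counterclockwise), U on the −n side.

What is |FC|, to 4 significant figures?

66.30

The slot axis is L1's direction at -5.5°, so u = (cos -5.5°, sin -5.5°) = (0.9954, -0.09585) and n = (−sin -5.5°, cos -5.5°) = (0.09585, 0.9954). F is at the origin and P lies 65.7 along u from F, so P = 65.7·u = (65.40, -6.297). Tangency of A1 to both parallel lines with radius 8.9 puts L and U at F ± 8.9·n: L = (0.8530, 8.859), U = (-0.8530, -8.859). Equal radii place B and C the same way about P: B = P + 8.9·n = (66.25, 2.562), C = P − 8.9·n = (64.54, -15.16). Then |FC| = |C − F| = 66.30.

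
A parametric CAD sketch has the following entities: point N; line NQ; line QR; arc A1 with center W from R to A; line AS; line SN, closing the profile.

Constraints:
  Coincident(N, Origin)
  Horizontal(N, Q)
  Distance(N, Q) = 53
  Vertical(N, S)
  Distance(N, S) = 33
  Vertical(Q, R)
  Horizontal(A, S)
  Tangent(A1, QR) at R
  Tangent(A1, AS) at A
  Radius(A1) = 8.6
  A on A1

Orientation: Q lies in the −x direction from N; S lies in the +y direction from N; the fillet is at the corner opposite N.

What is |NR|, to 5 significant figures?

58.347

N is at the origin; NQ is horizontal with |NQ| = 53.0 and Q on the −x side, so Q = (-53.000, 0.0000). N and S share the same x with |NS| = 33.0 and S on the +y side, so S = (0.0000, 33.000). The virtual corner opposite N is at (-53.000, 33.000). Since A1 is tangent to QR there, WR ⟂ QR and the tangent condition forces WA to be normal to AS, with radius 8.6, so the center W sits 8.6 in from both sides at W = (-44.400, 24.400). That places the tangent points at R = (-53.000, 24.400) on QR and A = (-44.400, 33.000) on AS. Then |NR| = |R − N| = 58.347.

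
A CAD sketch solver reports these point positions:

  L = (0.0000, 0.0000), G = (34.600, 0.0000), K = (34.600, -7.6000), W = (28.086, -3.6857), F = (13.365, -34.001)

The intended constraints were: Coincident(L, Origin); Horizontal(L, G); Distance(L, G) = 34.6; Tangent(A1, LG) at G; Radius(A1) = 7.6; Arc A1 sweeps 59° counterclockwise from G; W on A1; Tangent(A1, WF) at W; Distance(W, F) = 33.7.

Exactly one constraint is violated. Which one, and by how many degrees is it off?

Tangent(A1, WF) at W — off by 5.10°.

L = (0.00, 0.00) ✓; L.y = 0.00, G.y = 0.00 ✓; |LG| = 34.60 ✓; ∠(KG, GL) = 90.00° ✓; |KG| = 7.600 ✓; bearing(K→W) − bearing(K→G) = 59.00° ✓; |KW| = 7.600 ✓; ∠(KW, WF) = 84.90° ✗; |WF| = 33.70 ✓.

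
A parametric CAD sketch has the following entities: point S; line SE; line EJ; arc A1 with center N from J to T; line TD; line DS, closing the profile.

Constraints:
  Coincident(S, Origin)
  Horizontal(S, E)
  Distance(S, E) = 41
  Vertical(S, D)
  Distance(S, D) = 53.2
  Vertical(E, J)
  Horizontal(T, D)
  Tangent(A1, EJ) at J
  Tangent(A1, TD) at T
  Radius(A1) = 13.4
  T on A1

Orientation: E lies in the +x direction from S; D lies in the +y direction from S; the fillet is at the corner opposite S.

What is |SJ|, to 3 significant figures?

57.1

The virtual corner opposite S is at (41.0, 53.2). A1 meets EJ tangentially, so NJ is at right angles to EJ and tangency of A1 to TD means the radius NT is perpendicular to TD, with radius 13.4, so the center N sits 13.4 in from both sides at N = (27.6, 39.8). That places the tangent points at J = (41.0, 39.8) on EJ and T = (27.6, 53.2) on TD. Then |SJ| = |J − S| = 57.1.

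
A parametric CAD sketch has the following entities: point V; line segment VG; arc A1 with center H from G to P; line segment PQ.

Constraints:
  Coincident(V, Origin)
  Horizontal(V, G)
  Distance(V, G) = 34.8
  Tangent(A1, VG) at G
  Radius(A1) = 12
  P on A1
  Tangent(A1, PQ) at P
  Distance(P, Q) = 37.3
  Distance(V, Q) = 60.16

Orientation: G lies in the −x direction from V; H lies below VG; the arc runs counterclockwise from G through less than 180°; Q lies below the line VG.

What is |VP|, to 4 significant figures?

48.80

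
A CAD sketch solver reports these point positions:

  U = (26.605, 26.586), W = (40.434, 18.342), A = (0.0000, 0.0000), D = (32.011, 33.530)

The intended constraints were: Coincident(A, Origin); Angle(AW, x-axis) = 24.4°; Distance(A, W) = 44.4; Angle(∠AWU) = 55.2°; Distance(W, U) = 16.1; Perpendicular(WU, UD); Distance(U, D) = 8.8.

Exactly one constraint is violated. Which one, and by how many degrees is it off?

Perpendicular(WU, UD) — off by 7.10°.

A = (0.00, 0.00) ✓; AW at 24.40° ✓; |AW| = 44.40 ✓; ∠AWU = 55.20° ✓; |WU| = 16.10 ✓; ∠(WU, UD) = 97.10° ✗; |UD| = 8.800 ✓.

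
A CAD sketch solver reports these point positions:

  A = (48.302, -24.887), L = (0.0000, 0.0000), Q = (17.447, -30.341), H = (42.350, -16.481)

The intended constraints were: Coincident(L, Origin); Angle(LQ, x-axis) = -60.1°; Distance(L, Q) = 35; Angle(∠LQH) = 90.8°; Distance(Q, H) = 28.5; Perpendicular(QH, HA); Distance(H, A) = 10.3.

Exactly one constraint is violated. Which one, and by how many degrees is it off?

Perpendicular(QH, HA) — off by 6.20°.

L = (0.00, 0.00) ✓; LQ at -60.10° ✓; |LQ| = 35.00 ✓; ∠LQH = 90.80° ✓; |QH| = 28.50 ✓; ∠(QH, HA) = 83.80° ✗; |HA| = 10.30 ✓.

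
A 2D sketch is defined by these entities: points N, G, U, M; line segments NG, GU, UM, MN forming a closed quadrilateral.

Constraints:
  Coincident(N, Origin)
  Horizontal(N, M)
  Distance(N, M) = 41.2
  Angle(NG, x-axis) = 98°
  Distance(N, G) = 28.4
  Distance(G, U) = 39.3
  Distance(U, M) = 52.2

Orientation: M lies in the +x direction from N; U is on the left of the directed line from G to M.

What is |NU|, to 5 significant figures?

57.959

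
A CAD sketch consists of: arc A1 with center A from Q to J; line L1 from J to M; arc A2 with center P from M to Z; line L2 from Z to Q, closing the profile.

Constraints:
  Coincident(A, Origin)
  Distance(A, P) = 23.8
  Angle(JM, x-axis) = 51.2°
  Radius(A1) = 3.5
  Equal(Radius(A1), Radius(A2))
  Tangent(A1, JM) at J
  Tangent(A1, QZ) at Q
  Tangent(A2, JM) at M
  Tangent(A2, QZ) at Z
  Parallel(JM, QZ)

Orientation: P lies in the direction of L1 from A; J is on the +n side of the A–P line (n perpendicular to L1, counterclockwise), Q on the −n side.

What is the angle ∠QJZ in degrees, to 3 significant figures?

73.6°

Tangency of A1 to both parallel lines with radius 3.5 puts J and Q at A ± 3.5·n: J = (-2.73, 2.19), Q = (2.73, -2.19). Equal radii place M and Z the same way about P: M = P + 3.5·n = (12.2, 20.7), Z = P − 3.5·n = (17.6, 16.4). Then cos ∠QJZ = JQ·JZ / (|JQ||JZ|), giving 73.6°.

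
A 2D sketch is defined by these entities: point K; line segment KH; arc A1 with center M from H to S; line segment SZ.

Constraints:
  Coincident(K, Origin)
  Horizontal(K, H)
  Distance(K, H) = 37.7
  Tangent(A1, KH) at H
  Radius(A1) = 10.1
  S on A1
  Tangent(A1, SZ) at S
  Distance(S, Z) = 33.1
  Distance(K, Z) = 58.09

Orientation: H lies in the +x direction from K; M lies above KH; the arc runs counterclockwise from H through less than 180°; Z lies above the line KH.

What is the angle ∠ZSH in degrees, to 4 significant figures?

126.0°

K is at the origin; K and H share the same y with |KH| = 37.7 and H on the +x side, so H = (37.70, 0.000). A1 meets KH tangentially, so MH is at right angles to KH, so M = H + (0, 10.1) = (37.70, 10.10). Since MS ⟂ SZ (tangency), |MZ| = √(10.1² + 33.1²) = 34.61 regardless of where S sits on A1. So Z lies on both circle(K, 58.09) and circle(M, 34.61); the above-KH intersection is Z = (37.10, 44.70). S is the foot of the tangent from Z: S = (47.31, 13.22).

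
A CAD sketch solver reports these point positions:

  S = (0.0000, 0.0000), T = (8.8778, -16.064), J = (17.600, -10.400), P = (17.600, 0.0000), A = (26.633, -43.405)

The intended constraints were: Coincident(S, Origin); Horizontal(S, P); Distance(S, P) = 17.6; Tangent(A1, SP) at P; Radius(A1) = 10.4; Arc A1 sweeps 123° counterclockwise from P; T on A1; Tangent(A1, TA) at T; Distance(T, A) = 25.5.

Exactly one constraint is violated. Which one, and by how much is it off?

Distance(T, A) = 25.5 — off by 7.10.

S = (0.00, 0.00) ✓; S.y = 0.00, P.y = 0.00 ✓; |SP| = 17.60 ✓; ∠(JP, PS) = 90.00° ✓; |JP| = 10.40 ✓; bearing(J→T) − bearing(J→P) = 123.0° ✓; |JT| = 10.40 ✓; ∠(JT, TA) = 90.00° ✓; |TA| = 32.60 ✗.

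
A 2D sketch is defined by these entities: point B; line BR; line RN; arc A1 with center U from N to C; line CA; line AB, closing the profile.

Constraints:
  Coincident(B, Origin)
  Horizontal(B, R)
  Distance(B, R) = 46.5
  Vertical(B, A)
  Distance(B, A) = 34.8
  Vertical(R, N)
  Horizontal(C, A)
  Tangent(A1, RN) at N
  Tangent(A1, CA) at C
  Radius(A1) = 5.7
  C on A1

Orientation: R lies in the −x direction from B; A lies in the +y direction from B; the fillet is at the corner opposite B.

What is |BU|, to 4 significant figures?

50.11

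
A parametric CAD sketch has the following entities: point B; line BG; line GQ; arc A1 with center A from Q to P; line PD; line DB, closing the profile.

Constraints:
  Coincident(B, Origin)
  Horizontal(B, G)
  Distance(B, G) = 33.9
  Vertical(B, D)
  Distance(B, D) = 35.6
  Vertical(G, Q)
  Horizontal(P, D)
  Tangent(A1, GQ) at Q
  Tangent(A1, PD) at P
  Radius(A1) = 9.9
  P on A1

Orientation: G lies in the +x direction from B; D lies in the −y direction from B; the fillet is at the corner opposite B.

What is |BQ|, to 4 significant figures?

42.54

The virtual corner opposite B is at (33.90, -35.60). Tangency of A1 to GQ means the radius AQ is perpendicular to GQ and A1 meets PD tangentially, so AP is at right angles to PD, with radius 9.9, so the center A sits 9.9 in from both sides at A = (24.00, -25.70). That places the tangent points at Q = (33.90, -25.70) on GQ and P = (24.00, -35.60) on PD. Then |BQ| = |Q − B| = 42.54.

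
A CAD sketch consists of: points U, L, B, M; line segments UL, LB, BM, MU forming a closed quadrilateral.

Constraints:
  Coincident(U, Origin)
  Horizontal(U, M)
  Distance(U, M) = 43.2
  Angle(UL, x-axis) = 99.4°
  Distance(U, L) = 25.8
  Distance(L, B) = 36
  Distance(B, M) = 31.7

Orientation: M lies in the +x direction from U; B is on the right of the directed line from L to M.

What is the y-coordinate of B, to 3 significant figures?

-6.59

U is at the origin; UM is horizontal with |UM| = 43.2 and M in +x, so M = (43.2, 0). UL runs at 99.4° with |UL| = 25.8, so L = (-4.21, 25.5). B is determined by |LB| = 36.0 and |BM| = 31.7 together: it lies at the intersection of circle(L, 36.0) and circle(M, 31.7). With |LM| = 53.8, the foot of the radical line on LM is 29.6 from L and the perpendicular offset is √(36.0² − 29.6²) = 20.5. Taking the right-of-LM solution: B = (12.2, -6.59).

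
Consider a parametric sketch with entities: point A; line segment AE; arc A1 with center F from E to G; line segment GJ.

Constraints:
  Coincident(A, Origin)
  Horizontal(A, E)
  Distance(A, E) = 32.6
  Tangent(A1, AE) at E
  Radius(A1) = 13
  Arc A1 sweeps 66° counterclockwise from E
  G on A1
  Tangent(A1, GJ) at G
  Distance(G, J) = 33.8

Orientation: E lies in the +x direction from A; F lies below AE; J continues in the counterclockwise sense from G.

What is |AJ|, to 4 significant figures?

39.22

On A1, E sits at bearing 90° from F; a 66° counterclockwise sweep puts G at bearing 156°, so G = F + 13.0·(cos 156°, sin 156°) = (20.72, -7.712). The tangent condition forces FG to be normal to GJ, so GJ runs along (−sin 156°, cos 156°); with |GJ| = 33.8, J = (6.976, -38.59). Then |AJ| = |J − A| = 39.22.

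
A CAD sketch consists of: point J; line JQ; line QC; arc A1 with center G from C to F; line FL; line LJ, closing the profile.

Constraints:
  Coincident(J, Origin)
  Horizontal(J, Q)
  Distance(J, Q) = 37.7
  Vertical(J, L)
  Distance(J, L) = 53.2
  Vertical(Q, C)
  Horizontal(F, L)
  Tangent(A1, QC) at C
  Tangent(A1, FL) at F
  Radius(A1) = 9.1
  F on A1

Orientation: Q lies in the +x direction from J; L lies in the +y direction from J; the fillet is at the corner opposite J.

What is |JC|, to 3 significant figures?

58.0

J is at the origin; JQ is horizontal with |JQ| = 37.7 and Q on the +x side, so Q = (37.7, 0.00). JL is vertical with |JL| = 53.2 and L on the +y side, so L = (0.00, 53.2). The virtual corner opposite J is at (37.7, 53.2). Since A1 is tangent to QC there, GC ⟂ QC and A1 meets FL tangentially, so GF is at right angles to FL, with radius 9.1, so the center G sits 9.1 in from both sides at G = (28.6, 44.1). That places the tangent points at C = (37.7, 44.1) on QC and F = (28.6, 53.2) on FL. Then |JC| = |C − J| = 58.0.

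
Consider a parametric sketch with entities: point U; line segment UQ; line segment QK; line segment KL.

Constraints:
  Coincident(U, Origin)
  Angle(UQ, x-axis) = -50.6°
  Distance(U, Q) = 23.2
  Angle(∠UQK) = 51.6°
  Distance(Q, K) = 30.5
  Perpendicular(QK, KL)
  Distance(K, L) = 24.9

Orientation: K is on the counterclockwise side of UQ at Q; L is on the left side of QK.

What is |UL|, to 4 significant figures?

17.44

∠UQK = 51.6°, so QK runs at -50.6° + (180° − 51.6°) = 77.80° from the x-axis; with |QK| = 30.5, K = Q + 30.5·(cos 77.80°, sin 77.80°) = (21.17, 11.88). QK is perpendicular to KL; with |KL| = 24.9 on the left of QK, L = K + 24.9·(-0.9774, 0.2113) = (-3.167, 17.15). Then |UL| = |L − U| = 17.44.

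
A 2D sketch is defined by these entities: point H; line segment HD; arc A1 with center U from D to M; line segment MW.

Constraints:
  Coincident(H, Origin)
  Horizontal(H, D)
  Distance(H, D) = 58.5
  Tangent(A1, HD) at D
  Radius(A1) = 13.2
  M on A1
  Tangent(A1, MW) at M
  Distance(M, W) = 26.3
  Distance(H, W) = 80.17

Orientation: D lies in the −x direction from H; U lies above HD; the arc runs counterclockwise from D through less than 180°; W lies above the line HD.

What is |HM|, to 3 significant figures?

54.7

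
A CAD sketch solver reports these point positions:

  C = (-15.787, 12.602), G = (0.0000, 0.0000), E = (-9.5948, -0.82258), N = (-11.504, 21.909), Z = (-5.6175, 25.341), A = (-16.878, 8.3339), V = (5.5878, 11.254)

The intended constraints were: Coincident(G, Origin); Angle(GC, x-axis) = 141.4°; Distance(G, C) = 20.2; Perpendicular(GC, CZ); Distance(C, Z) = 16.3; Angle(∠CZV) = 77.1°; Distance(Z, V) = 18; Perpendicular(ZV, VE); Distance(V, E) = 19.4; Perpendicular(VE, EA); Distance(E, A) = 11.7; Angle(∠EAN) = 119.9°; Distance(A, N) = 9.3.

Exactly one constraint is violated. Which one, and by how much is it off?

Distance(A, N) = 9.3 — off by 5.30.

G = (0.00, 0.00) ✓; GC at 141.4° ✓; |GC| = 20.20 ✓; ∠(GC, CZ) = 90.00° ✓; |CZ| = 16.30 ✓; ∠CZV = 77.10° ✓; |ZV| = 18.00 ✓; ∠(ZV, VE) = 90.00° ✓; |VE| = 19.40 ✓; ∠(VE, EA) = 90.00° ✓; |EA| = 11.70 ✓; ∠EAN = 119.9° ✓; |AN| = 14.60 ✗.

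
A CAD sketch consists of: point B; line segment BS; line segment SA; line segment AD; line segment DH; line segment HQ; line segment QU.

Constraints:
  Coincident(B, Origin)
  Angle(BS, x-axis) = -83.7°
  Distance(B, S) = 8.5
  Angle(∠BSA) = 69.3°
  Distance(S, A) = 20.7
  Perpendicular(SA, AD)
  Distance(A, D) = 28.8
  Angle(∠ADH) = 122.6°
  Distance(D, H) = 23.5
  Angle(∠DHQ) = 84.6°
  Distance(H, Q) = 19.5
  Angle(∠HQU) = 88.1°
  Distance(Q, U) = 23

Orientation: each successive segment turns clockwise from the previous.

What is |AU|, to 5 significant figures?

16.335

∠DHQ = 84.6° gives HQ at -77.200° from the x-axis; with |HQ| = 19.5, Q = (14.690, 12.919). ∠HQU = 88.1° gives QU at -169.10° from the x-axis; with |QU| = 23.0, U = (-7.8952, 8.5697). Then |AU| = |U − A| = 16.335.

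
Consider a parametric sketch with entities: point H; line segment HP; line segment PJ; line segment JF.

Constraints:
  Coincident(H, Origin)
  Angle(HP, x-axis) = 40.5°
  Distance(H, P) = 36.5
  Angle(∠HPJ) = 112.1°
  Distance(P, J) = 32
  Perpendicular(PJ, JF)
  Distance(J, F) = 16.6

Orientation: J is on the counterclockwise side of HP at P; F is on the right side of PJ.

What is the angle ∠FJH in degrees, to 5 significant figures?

126.48°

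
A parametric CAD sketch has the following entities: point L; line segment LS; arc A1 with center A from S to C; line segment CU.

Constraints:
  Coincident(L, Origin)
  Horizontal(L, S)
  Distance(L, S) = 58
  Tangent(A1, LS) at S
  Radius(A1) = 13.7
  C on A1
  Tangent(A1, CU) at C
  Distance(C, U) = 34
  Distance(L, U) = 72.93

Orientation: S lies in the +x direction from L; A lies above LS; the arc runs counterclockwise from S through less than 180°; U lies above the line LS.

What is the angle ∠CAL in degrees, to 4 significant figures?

163.6°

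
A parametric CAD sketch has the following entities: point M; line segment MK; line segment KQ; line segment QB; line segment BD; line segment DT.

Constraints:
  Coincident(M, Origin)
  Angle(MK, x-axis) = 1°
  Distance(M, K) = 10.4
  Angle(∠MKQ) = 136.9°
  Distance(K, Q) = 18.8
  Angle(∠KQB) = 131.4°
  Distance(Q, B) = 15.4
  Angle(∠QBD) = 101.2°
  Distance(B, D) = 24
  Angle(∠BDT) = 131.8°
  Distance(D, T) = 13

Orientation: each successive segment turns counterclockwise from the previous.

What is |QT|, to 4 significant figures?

36.07

∠QBD = 101.2° gives BD at 171.5° from the x-axis; with |BD| = 24.0, D = (-0.5626, 32.19). ∠BDT = 131.8° gives DT at -140.3° from the x-axis; with |DT| = 13.0, T = (-10.56, 23.89). Then |QT| = |T − Q| = 36.07.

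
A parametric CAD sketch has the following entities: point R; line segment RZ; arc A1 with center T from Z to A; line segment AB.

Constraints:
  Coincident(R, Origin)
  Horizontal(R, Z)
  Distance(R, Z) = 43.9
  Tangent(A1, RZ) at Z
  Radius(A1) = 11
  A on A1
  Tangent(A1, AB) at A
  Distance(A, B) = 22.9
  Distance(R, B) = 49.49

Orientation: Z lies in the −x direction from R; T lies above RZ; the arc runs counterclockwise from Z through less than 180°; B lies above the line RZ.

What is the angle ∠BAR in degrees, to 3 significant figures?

116°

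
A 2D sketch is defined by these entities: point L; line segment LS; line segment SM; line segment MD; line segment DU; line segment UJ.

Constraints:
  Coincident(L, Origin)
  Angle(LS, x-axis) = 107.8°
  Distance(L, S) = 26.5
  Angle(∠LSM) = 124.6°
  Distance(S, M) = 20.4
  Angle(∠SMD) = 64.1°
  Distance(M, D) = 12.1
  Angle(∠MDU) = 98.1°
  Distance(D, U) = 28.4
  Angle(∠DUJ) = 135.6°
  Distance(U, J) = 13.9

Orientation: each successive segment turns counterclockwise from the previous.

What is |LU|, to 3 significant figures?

19.9

L is at the origin; LS runs at 107.8° with length 26.5, so S = (-8.10, 25.2). ∠LSM = 124.6° gives SM at 163° from the x-axis; with |SM| = 20.4, M = (-27.6, 31.1). ∠SMD = 64.1° gives MD at -80.9° from the x-axis; with |MD| = 12.1, D = (-25.7, 19.2). ∠MDU = 98.1° gives DU at 1.00° from the x-axis; with |DU| = 28.4, U = (2.68, 19.7). Then |LU| = |U − L| = 19.9.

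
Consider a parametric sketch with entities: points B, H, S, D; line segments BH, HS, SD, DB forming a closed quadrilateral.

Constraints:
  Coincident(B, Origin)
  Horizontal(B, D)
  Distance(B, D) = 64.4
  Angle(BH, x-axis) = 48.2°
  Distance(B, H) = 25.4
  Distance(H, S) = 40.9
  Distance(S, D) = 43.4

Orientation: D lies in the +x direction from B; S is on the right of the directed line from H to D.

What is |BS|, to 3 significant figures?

33.6

B is at the origin; B and D share the same y with |BD| = 64.4 and D in +x, so D = (64.4, 0). BH runs at 48.2° with |BH| = 25.4, so H = (16.9, 18.9). S is determined by |HS| = 40.9 and |SD| = 43.4 together: it lies at the intersection of circle(H, 40.9) and circle(D, 43.4). With |HD| = 51.1, the foot of the radical line on HD is 23.5 from H and the perpendicular offset is √(40.9² − 23.5²) = 33.5. Taking the right-of-HD solution: S = (26.3, -20.9).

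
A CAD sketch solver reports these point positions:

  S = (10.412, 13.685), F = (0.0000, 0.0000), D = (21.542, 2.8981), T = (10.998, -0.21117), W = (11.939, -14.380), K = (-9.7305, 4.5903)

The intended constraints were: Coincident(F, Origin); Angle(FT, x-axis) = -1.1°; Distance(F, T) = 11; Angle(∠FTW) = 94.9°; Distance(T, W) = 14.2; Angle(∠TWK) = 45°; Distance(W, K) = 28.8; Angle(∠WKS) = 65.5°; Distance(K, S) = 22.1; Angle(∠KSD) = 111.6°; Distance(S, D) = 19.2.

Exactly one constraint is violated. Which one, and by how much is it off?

Distance(S, D) = 19.2 — off by 3.70.

F = (0.00, 0.00) ✓; FT at -1.100° ✓; |FT| = 11.00 ✓; ∠FTW = 94.90° ✓; |TW| = 14.20 ✓; ∠TWK = 45.00° ✓; |WK| = 28.80 ✓; ∠WKS = 65.50° ✓; |KS| = 22.10 ✓; ∠KSD = 111.6° ✓; |SD| = 15.50 ✗.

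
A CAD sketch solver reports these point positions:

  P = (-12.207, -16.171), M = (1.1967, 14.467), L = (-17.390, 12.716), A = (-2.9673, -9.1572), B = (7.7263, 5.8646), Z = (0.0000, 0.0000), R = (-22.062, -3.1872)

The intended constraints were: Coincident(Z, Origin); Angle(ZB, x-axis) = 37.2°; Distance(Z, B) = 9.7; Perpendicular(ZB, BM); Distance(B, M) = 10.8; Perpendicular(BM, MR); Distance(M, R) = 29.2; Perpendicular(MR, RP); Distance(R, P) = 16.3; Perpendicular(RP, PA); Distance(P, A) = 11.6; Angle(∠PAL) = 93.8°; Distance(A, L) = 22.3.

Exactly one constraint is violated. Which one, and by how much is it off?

Distance(A, L) = 22.3 — off by 3.90.

Z = (0.00, 0.00) ✓; ZB at 37.20° ✓; |ZB| = 9.700 ✓; ∠(ZB, BM) = 90.00° ✓; |BM| = 10.80 ✓; ∠(BM, MR) = 90.00° ✓; |MR| = 29.20 ✓; ∠(MR, RP) = 90.00° ✓; |RP| = 16.30 ✓; ∠(RP, PA) = 90.00° ✓; |PA| = 11.60 ✓; ∠PAL = 93.80° ✓; |AL| = 26.20 ✗.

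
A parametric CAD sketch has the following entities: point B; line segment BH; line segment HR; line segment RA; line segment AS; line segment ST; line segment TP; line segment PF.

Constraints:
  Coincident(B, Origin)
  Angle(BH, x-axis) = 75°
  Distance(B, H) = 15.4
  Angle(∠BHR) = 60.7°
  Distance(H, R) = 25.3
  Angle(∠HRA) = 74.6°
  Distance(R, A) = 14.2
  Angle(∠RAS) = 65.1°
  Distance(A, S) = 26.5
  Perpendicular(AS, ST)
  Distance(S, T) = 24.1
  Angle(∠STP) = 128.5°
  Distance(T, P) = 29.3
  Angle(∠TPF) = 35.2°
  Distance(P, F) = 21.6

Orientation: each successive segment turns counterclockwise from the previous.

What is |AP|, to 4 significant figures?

42.49

B is at the origin; BH runs at 75.0° with length 15.4, so H = (3.986, 14.88). ∠BHR = 60.7° gives HR at -165.7° from the x-axis; with |HR| = 25.3, R = (-20.53, 8.626). ∠HRA = 74.6° gives RA at -60.30° from the x-axis; with |RA| = 14.2, A = (-13.49, -3.708). ∠RAS = 65.1° gives AS at 54.60° from the x-axis; with |AS| = 26.5, S = (1.856, 17.89). AS is perpendicular to ST, so ST runs at 144.6°; with |ST| = 24.1, T = (-17.79, 31.85). ∠STP = 128.5° gives TP at -163.9° from the x-axis; with |TP| = 29.3, P = (-45.94, 23.73). Then |AP| = |P − A| = 42.49.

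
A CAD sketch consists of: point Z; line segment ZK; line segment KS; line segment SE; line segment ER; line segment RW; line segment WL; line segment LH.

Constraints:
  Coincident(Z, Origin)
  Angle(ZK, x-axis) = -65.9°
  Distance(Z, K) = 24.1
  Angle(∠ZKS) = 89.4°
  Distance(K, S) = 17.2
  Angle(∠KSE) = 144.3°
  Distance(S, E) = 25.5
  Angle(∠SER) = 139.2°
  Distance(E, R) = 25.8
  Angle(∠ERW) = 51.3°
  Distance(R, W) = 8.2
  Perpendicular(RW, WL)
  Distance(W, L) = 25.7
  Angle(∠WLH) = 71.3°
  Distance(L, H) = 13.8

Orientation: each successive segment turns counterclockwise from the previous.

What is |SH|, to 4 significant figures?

46.21

The perpendicularity gives WL at right angles to RW, so WL runs at -40.10°; with |WL| = 25.7, L = (47.43, 9.842). ∠WLH = 71.3° gives LH at 68.60° from the x-axis; with |LH| = 13.8, H = (52.46, 22.69). Then |SH| = |H − S| = 46.21.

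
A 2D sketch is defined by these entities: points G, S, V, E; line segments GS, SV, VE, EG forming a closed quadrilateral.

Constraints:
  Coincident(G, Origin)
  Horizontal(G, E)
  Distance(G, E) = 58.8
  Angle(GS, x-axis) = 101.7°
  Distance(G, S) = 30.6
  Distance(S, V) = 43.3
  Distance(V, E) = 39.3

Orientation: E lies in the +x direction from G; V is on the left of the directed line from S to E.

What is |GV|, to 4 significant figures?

49.39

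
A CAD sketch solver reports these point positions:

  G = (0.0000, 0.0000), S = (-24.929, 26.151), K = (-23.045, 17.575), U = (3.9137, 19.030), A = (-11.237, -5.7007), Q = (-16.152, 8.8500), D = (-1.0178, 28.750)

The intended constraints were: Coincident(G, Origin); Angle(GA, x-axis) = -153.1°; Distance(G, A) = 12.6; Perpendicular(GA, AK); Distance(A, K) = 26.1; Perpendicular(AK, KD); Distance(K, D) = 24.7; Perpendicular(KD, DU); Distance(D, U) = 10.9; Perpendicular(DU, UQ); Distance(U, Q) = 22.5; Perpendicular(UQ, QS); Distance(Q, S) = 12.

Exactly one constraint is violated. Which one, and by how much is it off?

Distance(Q, S) = 12 — off by 7.40.

G = (0.00, 0.00) ✓; GA at -153.1° ✓; |GA| = 12.60 ✓; ∠(GA, AK) = 90.00° ✓; |AK| = 26.10 ✓; ∠(AK, KD) = 90.00° ✓; |KD| = 24.70 ✓; ∠(KD, DU) = 90.00° ✓; |DU| = 10.90 ✓; ∠(DU, UQ) = 90.00° ✓; |UQ| = 22.50 ✓; ∠(UQ, QS) = 90.00° ✓; |QS| = 19.40 ✗.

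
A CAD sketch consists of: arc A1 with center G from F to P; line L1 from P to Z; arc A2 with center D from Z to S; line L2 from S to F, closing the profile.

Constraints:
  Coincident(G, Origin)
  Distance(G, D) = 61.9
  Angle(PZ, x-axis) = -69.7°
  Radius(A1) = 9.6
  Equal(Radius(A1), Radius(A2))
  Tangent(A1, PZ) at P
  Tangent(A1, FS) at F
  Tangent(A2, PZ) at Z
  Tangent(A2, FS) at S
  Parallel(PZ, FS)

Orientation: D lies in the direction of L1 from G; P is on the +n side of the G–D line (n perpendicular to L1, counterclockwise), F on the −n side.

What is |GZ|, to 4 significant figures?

62.64

Tangency of A1 to both parallel lines with radius 9.6 puts P and F at G ± 9.6·n: P = (9.004, 3.331), F = (-9.004, -3.331). Equal radii place Z and S the same way about D: Z = D + 9.6·n = (30.48, -54.72), S = D − 9.6·n = (12.47, -61.39). Then |GZ| = |Z − G| = 62.64.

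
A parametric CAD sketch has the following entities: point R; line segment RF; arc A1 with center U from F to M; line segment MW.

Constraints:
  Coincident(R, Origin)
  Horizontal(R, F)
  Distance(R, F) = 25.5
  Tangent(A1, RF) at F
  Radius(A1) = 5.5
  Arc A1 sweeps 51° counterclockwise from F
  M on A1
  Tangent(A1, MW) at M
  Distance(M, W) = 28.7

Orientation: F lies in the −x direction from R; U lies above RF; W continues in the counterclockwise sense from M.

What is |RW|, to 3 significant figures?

24.5

R is at the origin; RF is horizontal with |RF| = 25.5 and F on the −x side, so F = (-25.5, 0.00). The tangent condition forces UF to be normal to RF, so U = F + (0, 5.5) = (-25.5, 5.50). On A1, F sits at bearing -90° from U; a 51° counterclockwise sweep puts M at bearing -39°, so M = U + 5.5·(cos -39°, sin -39°) = (-21.2, 2.04). The tangent condition forces UM to be normal to MW, so MW runs along (−sin -39°, cos -39°); with |MW| = 28.7, W = (-3.16, 24.3). Then |RW| = |W − R| = 24.5.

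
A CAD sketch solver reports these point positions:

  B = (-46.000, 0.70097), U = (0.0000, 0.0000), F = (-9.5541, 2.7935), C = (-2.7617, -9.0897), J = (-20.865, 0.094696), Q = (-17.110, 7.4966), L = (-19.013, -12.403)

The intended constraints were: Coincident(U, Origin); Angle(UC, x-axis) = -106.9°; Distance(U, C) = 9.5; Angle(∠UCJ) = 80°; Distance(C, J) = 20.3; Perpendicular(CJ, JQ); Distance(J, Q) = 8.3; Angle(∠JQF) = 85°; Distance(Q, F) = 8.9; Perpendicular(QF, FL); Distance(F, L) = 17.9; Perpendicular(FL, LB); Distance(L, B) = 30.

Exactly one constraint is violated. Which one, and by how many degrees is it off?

Perpendicular(FL, LB) — off by 6.00°.

U = (0.00, 0.00) ✓; UC at -106.9° ✓; |UC| = 9.500 ✓; ∠UCJ = 80.00° ✓; |CJ| = 20.30 ✓; ∠(CJ, JQ) = 90.00° ✓; |JQ| = 8.300 ✓; ∠JQF = 85.00° ✓; |QF| = 8.900 ✓; ∠(QF, FL) = 90.00° ✓; |FL| = 17.90 ✓; ∠(FL, LB) = 84.00° ✗; |LB| = 30.00 ✓.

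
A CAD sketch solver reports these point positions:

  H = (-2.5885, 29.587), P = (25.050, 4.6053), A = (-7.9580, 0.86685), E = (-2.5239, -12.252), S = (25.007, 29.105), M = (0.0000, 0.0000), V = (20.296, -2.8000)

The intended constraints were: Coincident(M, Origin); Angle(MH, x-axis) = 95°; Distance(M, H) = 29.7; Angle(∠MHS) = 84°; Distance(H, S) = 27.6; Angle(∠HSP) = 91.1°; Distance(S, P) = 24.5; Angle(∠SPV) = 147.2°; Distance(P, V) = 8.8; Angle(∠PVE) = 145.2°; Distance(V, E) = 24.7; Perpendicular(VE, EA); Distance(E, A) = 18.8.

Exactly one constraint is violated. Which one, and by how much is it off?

Distance(E, A) = 18.8 — off by 4.60.

M = (0.00, 0.00) ✓; MH at 95.00° ✓; |MH| = 29.70 ✓; ∠MHS = 84.00° ✓; |HS| = 27.60 ✓; ∠HSP = 91.10° ✓; |SP| = 24.50 ✓; ∠SPV = 147.2° ✓; |PV| = 8.800 ✓; ∠PVE = 145.2° ✓; |VE| = 24.70 ✓; ∠(VE, EA) = 90.00° ✓; |EA| = 14.20 ✗.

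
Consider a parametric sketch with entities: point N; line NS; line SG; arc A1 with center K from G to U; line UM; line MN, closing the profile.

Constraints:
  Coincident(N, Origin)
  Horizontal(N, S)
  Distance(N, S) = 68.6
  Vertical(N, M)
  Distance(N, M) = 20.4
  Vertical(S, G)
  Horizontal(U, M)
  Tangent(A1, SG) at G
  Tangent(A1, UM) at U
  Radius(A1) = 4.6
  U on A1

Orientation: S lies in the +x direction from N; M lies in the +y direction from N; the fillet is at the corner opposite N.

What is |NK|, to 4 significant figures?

65.92

NM is vertical with |NM| = 20.4 and M on the +y side, so M = (0.000, 20.40). The virtual corner opposite N is at (68.60, 20.40). The tangent condition forces KG to be normal to SG and the tangent condition forces KU to be normal to UM, with radius 4.6, so the center K sits 4.6 in from both sides at K = (64.00, 15.80). Then |NK| = |K − N| = 65.92.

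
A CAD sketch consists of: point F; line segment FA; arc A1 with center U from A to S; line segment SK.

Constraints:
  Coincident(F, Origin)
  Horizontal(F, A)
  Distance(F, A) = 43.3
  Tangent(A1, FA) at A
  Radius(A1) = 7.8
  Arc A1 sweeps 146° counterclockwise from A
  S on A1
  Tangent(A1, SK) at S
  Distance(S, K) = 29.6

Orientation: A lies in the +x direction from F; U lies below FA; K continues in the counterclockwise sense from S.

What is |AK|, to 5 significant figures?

36.837

F is at the origin; F and A share the same y with |FA| = 43.3 and A on the +x side, so A = (43.300, 0.0000). Since A1 is tangent to FA there, UA ⟂ FA, so U = A + (0, -7.8) = (43.300, -7.8000). On A1, A sits at bearing 90° from U; a 146° counterclockwise sweep puts S at bearing 236°, so S = U + 7.8·(cos 236°, sin 236°) = (38.938, -14.266). A1 meets SK tangentially, so US is at right angles to SK, so SK runs along (−sin 236°, cos 236°); with |SK| = 29.6, K = (63.478, -30.819). Then |AK| = |K − A| = 36.837.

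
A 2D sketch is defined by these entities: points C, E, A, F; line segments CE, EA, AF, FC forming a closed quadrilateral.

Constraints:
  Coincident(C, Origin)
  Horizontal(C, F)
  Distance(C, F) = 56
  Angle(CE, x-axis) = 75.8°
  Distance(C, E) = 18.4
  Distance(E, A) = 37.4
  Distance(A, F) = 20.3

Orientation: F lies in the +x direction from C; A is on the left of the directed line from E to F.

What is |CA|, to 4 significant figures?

44.20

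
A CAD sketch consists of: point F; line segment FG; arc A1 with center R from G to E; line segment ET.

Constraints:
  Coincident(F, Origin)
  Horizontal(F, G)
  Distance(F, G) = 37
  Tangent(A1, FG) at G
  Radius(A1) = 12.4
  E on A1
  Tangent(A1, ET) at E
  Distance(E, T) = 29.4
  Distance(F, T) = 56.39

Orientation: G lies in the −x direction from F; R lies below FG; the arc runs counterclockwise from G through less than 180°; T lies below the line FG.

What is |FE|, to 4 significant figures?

51.33

F is at the origin; FG is horizontal with |FG| = 37.0 and G on the −x side, so G = (-37.00, 0.000). Since A1 is tangent to FG there, RG ⟂ FG, so R = G + (0, -12.4) = (-37.00, -12.40). Since RE ⟂ ET (tangency), |RT| = √(12.4² + 29.4²) = 31.91 regardless of where E sits on A1. So T lies on both circle(F, 56.39) and circle(R, 31.91); the below-FG intersection is T = (-34.96, -44.24). E is the foot of the tangent from T: E = (-48.09, -17.94).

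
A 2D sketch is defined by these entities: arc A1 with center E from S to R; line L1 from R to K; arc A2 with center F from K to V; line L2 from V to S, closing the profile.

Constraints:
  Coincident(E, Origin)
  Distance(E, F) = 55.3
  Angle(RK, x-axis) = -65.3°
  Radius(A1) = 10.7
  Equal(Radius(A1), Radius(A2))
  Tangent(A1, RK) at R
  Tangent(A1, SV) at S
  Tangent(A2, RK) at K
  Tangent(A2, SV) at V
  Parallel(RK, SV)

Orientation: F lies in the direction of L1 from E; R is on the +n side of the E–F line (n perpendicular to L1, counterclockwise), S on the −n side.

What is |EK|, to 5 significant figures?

56.326

The slot axis is L1's direction at -65.3°, so u = (cos -65.3°, sin -65.3°) = (0.41787, -0.90851) and n = (−sin -65.3°, cos -65.3°) = (0.90851, 0.41787). E is at the origin and F lies 55.3 along u from E, so F = 55.3·u = (23.108, -50.241). Tangency of A1 to both parallel lines with radius 10.7 puts R and S at E ± 10.7·n: R = (9.7210, 4.4712), S = (-9.7210, -4.4712). Equal radii place K and V the same way about F: K = F + 10.7·n = (32.829, -45.769), V = F − 10.7·n = (13.387, -54.712). Then |EK| = |K − E| = 56.326.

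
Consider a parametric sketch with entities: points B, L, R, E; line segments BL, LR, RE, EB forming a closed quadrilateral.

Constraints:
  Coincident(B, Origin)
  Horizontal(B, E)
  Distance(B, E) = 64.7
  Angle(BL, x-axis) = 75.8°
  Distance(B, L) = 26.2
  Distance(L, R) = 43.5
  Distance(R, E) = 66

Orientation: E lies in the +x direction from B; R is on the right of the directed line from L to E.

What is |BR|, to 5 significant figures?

17.814

Checks: |LR| = 43.50 ✓; |RE| = 66.00 ✓.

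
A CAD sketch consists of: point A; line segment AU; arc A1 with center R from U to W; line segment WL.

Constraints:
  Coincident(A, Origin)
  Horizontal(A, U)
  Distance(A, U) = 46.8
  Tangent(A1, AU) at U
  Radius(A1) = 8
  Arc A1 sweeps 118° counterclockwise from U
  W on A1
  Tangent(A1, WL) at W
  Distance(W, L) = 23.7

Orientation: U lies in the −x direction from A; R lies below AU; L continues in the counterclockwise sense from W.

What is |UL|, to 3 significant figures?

32.9

A is at the origin; AU is horizontal with |AU| = 46.8 and U on the −x side, so U = (-46.8, 0.00). Since A1 is tangent to AU there, RU ⟂ AU, so R = U + (0, -8) = (-46.8, -8.00). On A1, U sits at bearing 90° from R; a 118° counterclockwise sweep puts W at bearing 208°, so W = R + 8.0·(cos 208°, sin 208°) = (-53.9, -11.8). The tangent condition forces RW to be normal to WL, so WL runs along (−sin 208°, cos 208°); with |WL| = 23.7, L = (-42.7, -32.7). Then |UL| = |L − U| = 32.9.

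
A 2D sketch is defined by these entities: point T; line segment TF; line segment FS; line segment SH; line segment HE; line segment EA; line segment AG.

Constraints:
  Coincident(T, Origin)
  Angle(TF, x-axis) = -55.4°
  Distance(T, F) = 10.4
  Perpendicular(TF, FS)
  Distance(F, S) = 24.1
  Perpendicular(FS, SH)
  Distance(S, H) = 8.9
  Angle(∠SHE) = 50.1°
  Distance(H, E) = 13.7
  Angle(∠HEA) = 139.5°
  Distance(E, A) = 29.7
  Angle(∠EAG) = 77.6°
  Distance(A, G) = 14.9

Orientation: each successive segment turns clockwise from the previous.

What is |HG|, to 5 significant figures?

37.349

T is at the origin; TF runs at -55.4° with length 10.4, so F = (5.9056, -8.5606). TF is perpendicular to FS, so FS runs at -145.40°; with |FS| = 24.1, S = (-13.932, -22.246). FS ⟂ SH, so SH runs at 124.60°; with |SH| = 8.9, H = (-18.986, -14.920). ∠SHE = 50.1° gives HE at -5.3000° from the x-axis; with |HE| = 13.7, E = (-5.3444, -16.185). ∠HEA = 139.5° gives EA at -45.800° from the x-axis; with |EA| = 29.7, A = (15.361, -37.477). ∠EAG = 77.6° gives AG at -148.20° from the x-axis; with |AG| = 14.9, G = (2.6980, -45.329). Then |HG| = |G − H| = 37.349.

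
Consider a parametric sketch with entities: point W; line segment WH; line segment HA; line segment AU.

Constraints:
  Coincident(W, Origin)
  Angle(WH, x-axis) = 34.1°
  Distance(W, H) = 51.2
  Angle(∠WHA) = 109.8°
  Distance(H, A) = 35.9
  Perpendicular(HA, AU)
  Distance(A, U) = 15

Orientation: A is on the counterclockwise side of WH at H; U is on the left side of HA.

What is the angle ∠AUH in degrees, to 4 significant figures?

67.32°

W is at the origin; WH runs at 34.1° with length 51.2, so H = 51.2·(cos 34.1°, sin 34.1°) = (42.40, 28.70). ∠WHA = 109.8°, so HA runs at 34.1° + (180° − 109.8°) = 104.3° from the x-axis; with |HA| = 35.9, A = H + 35.9·(cos 104.3°, sin 104.3°) = (33.53, 63.49). HA is perpendicular to AU; with |AU| = 15.0 on the left of HA, U = A + 15.0·(-0.9690, -0.2470) = (18.99, 59.79). Then cos ∠AUH = UA·UH / (|UA||UH|), giving 67.32°.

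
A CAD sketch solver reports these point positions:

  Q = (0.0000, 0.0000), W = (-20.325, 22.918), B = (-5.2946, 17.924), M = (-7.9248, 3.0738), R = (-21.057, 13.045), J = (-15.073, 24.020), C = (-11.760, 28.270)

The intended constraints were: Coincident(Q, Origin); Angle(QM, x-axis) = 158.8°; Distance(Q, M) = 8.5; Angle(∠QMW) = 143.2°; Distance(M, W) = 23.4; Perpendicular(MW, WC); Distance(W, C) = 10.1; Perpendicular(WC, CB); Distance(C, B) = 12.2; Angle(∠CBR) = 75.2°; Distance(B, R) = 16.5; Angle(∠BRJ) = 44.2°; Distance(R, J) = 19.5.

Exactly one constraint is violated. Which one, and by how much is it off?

Distance(R, J) = 19.5 — off by 7.00.

Q = (0.00, 0.00) ✓; QM at 158.8° ✓; |QM| = 8.500 ✓; ∠QMW = 143.2° ✓; |MW| = 23.40 ✓; ∠(MW, WC) = 90.00° ✓; |WC| = 10.10 ✓; ∠(WC, CB) = 90.00° ✓; |CB| = 12.20 ✓; ∠CBR = 75.20° ✓; |BR| = 16.50 ✓; ∠BRJ = 44.20° ✓; |RJ| = 12.50 ✗.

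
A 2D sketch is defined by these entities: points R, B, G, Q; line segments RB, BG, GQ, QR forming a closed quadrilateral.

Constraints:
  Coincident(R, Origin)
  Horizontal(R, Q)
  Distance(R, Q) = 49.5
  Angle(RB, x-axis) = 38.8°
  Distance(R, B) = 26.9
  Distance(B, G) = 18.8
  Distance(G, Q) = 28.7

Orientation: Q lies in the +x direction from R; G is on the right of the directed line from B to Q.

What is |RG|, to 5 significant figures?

20.956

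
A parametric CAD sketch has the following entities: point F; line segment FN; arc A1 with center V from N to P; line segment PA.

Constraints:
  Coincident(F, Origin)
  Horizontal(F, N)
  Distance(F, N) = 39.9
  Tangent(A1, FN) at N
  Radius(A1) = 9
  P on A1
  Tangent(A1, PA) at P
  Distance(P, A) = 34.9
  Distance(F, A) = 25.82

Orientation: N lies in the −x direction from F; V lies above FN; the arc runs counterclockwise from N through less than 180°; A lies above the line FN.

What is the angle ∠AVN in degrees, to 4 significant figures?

115.9°

Checks: ∠(VN, NF) = 90.00° ✓; |VN| = 9.000 ✓; |VP| = 9.000 ✓; ∠(VP, PA) = 90.00° ✓; |PA| = 34.90 ✓; |FA| = 25.82 ✓.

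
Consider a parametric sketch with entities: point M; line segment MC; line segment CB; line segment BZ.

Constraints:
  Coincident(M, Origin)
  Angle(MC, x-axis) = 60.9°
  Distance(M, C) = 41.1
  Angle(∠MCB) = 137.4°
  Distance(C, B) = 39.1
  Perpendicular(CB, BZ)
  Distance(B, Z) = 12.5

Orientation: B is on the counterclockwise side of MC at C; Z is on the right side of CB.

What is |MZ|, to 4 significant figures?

80.22

M is at the origin; MC runs at 60.9° with length 41.1, so C = 41.1·(cos 60.9°, sin 60.9°) = (19.99, 35.91). ∠MCB = 137.4°, so CB runs at 60.9° + (180° − 137.4°) = 103.5° from the x-axis; with |CB| = 39.1, B = C + 39.1·(cos 103.5°, sin 103.5°) = (10.86, 73.93). The perpendicularity gives BZ at right angles to CB; with |BZ| = 12.5 on the right of CB, Z = B + 12.5·(0.9724, 0.2334) = (23.02, 76.85). Then |MZ| = |Z − M| = 80.22.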